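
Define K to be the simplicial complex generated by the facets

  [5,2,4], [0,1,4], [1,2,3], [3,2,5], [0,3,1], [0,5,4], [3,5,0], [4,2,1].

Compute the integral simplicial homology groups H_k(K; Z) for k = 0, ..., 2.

Fix the vertex order 0 < 1 < 2 < 3 < 4 < 5 and write every simplex with vertices in increasing order. Then dim K = 2 and the simplices of K are:

  0-simplices (6): [0], [1], [2], [3], [4], [5]
  1-simplices (12): [0,1], [0,3], [0,4], [0,5], [1,2], [1,3], [1,4], [2,3], [2,4], [2,5], [3,5], [4,5]
  2-simplices (8): [0,1,3], [0,1,4], [0,3,5], [0,4,5], [1,2,3], [1,2,4], [2,3,5], [2,4,5]

so the chain groups are C_0 ≅ Z^6, C_1 ≅ Z^12, C_2 ≅ Z^8.

Boundary ∂_1: C_1 → C_0 sends each edge [p,q] (with p < q) to q − p. For instance
  ∂[0,4] = [4] − [0].
This gives a 6×12 integer matrix of rank 5; reducing to Smith normal form yields diagonal entries (1,1,1,1,1).

The boundary map ∂_2: C_2 → C_1 sends each 2-simplex [p,q,r] to [q,r] − [p,r] + [p,q]. For instance
  ∂[1,2,3] = [2,3] − [1,3] + [1,2],
  ∂[0,1,3] = [1,3] − [0,3] + [0,1].
As a 12×8 matrix over Z this has rank 7, with invariant factors (1,1,1,1,1,1,1).

Computing H_k = (kernel of ∂_k) / (image of ∂_{k+1}):

  H_0: rank C_0 − rank ∂_1 = 6 − 5 = 1, and the invariant factors of ∂_1 are all 1, so H_0 ≅ Z.
  H_1: rank ker ∂_1 − rank ∂_2 = (12 − 5) − 7 = 0, and the invariant factors of ∂_2 are all 1, so H_1 ≅ 0.
  H_2: rank ker ∂_2 − rank ∂_3 = (8 − 7) − 0 = 1, and there is no ∂_3, so H_2 ≅ Z.

H_0 = Z,  H_1 = 0,  H_2 = Z.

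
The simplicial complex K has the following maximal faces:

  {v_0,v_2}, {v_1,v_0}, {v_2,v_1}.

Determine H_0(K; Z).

Fix the vertex order v_0 < v_1 < v_2 and write every simplex with vertices in increasing order. Then dim K = 1 and the simplices of K are:

  0-simplices (3): [v_0], [v_1], [v_2]
  1-simplices (3): [v_0,v_1], [v_0,v_2], [v_1,v_2]

Hence C_0 ≅ Z^3, C_1 ≅ Z^3.

The boundary map ∂_1: C_1 → C_0 sends each edge [p,q] (with p < q) to q − p. For instance
  ∂[v_0,v_1] = [v_1] − [v_0].
The 3×3 boundary matrix has rank 2 and Smith normal form diag(1,1).

Now H_k = ker ∂_k / im ∂_{k+1}, so:

  H_0: rank C_0 − rank ∂_1 = 3 − 2 = 1, and the invariant factors of ∂_1 are all 1, so H_0 = Z.

(K is a triangulation of the circle S^1.)

H_0 = Z.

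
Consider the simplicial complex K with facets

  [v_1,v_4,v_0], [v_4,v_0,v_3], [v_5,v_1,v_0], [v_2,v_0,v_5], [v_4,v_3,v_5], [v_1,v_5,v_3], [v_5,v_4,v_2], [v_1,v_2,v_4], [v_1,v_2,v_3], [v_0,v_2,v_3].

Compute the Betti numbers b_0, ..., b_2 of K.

b_0 = 1, b_1 = 0, b_2 = 0.

Fix the vertex order v_0 < v_1 < v_2 < v_3 < v_4 < v_5 and write every simplex with vertices in increasing order. Then dim K = 2 and the simplices of K are:

  0-simplices (6): [v_0], [v_1], [v_2], [v_3], [v_4], [v_5]
  1-simplices (15): (15 of them)
  2-simplices (10): [v_0,v_1,v_4], [v_0,v_1,v_5], [v_0,v_2,v_3], [v_0,v_2,v_5], [v_0,v_3,v_4], [v_1,v_2,v_3], [v_1,v_2,v_4], [v_1,v_3,v_5], [v_2,v_4,v_5], [v_3,v_4,v_5]

so the chain groups are C_0 ≅ Z^6, C_1 ≅ Z^15, C_2 ≅ Z^10.

Boundary ∂_1: C_1 → C_0 sends each edge [p,q] (with p < q) to q − p. For instance
  ∂[v_0,v_1] = [v_1] − [v_0].
As a 6×15 matrix over Z this has rank 5, with invariant factors (1,1,1,1,1).

Boundary ∂_2: C_2 → C_1 maps a triangle to the signed sum of its edges. For instance
  ∂[v_0,v_2,v_3] = [v_2,v_3] − [v_0,v_3] + [v_0,v_2],
  ∂[v_1,v_3,v_5] = [v_3,v_5] − [v_1,v_5] + [v_1,v_3].
The 15×10 boundary matrix has rank 10 and Smith normal form diag(1,1,1,1,1,1,1,1,1,2).

From H_k ≅ ker(∂_k) / im(∂_{k+1}) we obtain:

  H_0: rank C_0 − rank ∂_1 = 6 − 5 = 1, and the invariant factors of ∂_1 are all 1, so H_0 = Z.
  H_1: rank ker ∂_1 − rank ∂_2 = (15 − 5) − 10 = 0, and ∂_2 has invariant factor 2 > 1, so H_1 = Z/2Z.
  H_2: rank ker ∂_2 − rank ∂_3 = (10 − 10) − 0 = 0, and there is no ∂_3, so H_2 = 0.

Hence the Betti numbers are b_0 = 1, b_1 = 0, b_2 = 0.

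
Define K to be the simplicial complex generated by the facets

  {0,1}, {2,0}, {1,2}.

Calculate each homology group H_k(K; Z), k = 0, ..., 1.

H_0 ≅ Z,  H_1 ≅ Z.

Take the total order 0 < 1 < 2 on the vertex set. Then K (dimension 1) consists of the simplices:

  0-simplices (3): [0], [1], [2]
  1-simplices (3): [0,1], [0,2], [1,2]

so the chain groups are C_0 ≅ Z^3, C_1 ≅ Z^3.

Boundary ∂_1: C_1 → C_0 maps an edge to its endpoints' difference, ∂[p,q] = q − p. For instance
  ∂[0,2] = [2] − [0].
The resulting 3×3 matrix has rank 2, and its Smith normal form has invariant factors (1,1).

From H_k ≅ ker(∂_k) / im(∂_{k+1}) we obtain:

  H_0: rank C_0 − rank ∂_1 = 3 − 2 = 1, and the invariant factors of ∂_1 are all 1, so H_0 ≅ Z.
  H_1: rank ker ∂_1 − rank ∂_2 = (3 − 2) − 0 = 1, and there is no ∂_2, so H_1 ≅ Z.

As a check, the Euler characteristic is 3 − 3 = 0, which agrees with 1 − 1 = 0.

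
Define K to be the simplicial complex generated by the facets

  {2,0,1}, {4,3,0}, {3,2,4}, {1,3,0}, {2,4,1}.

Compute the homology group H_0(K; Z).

Take the total order 0 < 1 < 2 < 3 < 4 on the vertex set. Then K (dimension 2) consists of the simplices:

  0-simplices (5): [0], [1], [2], [3], [4]
  1-simplices (10): [0,1], [0,2], [0,3], [0,4], [1,2], [1,3], [1,4], [2,3], [2,4], [3,4]
  2-simplices (5): [0,1,2], [0,1,3], [0,3,4], [1,2,4], [2,3,4]

giving chain groups C_0 ≅ Z^5, C_1 ≅ Z^10, C_2 ≅ Z^5.

Boundary ∂_1: C_1 → C_0 maps an edge to its endpoints' difference, ∂[p,q] = q − p.
As a 5×10 matrix over Z this has rank 4, with invariant factors (1,1,1,1).

The boundary map ∂_2: C_2 → C_1 sends each 2-simplex [p,q,r] to [q,r] − [p,r] + [p,q]. For instance
  ∂[1,2,4] = [2,4] − [1,4] + [1,2],
  ∂[0,3,4] = [3,4] − [0,4] + [0,3].
As a 10×5 matrix over Z this has rank 5, with invariant factors (1,1,1,1,1).

Reading off H_k = ker ∂_k / im ∂_{k+1}:

  H_0: rank C_0 − rank ∂_1 = 5 − 4 = 1, and the invariant factors of ∂_1 are all 1, so H_0 ≅ Z.

H_0 ≅ Z.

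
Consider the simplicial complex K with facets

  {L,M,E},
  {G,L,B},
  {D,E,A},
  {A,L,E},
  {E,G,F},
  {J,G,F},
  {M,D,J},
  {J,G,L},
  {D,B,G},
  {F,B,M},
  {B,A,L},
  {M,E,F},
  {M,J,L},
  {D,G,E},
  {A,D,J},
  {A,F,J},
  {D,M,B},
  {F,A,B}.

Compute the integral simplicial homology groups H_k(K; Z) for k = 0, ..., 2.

Take the total order A < B < D < E < F < G < J < L < M on the vertex set. Then K (dimension 2) consists of the simplices:

  0-simplices (9): A, B, D, E, F, G, J, L, M
  1-simplices (27): AB, AD, AE, AF, AJ, AL, BD, BF, BG, BL, BM, DE, DG, DJ, DM, EF, EG, EL, EM, FG, FJ, FM, GJ, GL, JL, JM, LM
  2-simplices (18): ABF, ABL, ADE, ADJ, AEL, AFJ, BDG, BDM, BFM, BGL, DEG, DJM, EFG, EFM, ELM, FGJ, GJL, JLM

so the chain groups are C_0 ≅ Z^9, C_1 ≅ Z^27, C_2 ≅ Z^18.

Boundary ∂_1: C_1 → C_0 sends each edge [p,q] (with p < q) to q − p. For instance
  ∂AL = L − A.
As a 9×27 matrix over Z this has rank 8, with invariant factors (1,1,1,1,1,1,1,1).

The boundary map ∂_2: C_2 → C_1 maps a triangle to the signed sum of its edges. For instance
  ∂ELM = LM − EM + EL,
  ∂BGL = GL − BL + BG.
As a 27×18 matrix over Z this has rank 17, with invariant factors (1,1,1,1,1,1,1,1,1,1,1,1,1,1,1,1,1).

Computing H_k = (kernel of ∂_k) / (image of ∂_{k+1}):

  H_0: rank C_0 − rank ∂_1 = 9 − 8 = 1, and the invariant factors of ∂_1 are all 1, so H_0 = Z.
  H_1: rank ker ∂_1 − rank ∂_2 = (27 − 8) − 17 = 2, and the invariant factors of ∂_2 are all 1, so H_1 = Z^2.
  H_2: rank ker ∂_2 − rank ∂_3 = (18 − 17) − 0 = 1, and there is no ∂_3, so H_2 = Z.

As a check, the Euler characteristic is 9 − 27 + 18 = 0, which agrees with 1 − 2 + 1 = 0.
(K is a triangulation of the torus T^2.)

H_0 ≅ Z,  H_1 ≅ Z^2,  H_2 ≅ Z.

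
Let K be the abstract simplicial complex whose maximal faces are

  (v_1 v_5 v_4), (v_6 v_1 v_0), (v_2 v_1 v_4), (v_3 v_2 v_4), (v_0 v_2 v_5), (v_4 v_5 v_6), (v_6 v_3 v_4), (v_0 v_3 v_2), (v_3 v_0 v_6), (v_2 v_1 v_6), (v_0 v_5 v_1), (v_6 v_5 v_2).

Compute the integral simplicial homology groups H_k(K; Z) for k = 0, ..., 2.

H_0 = Z,  H_1 = Z/2,  H_2 = 0.

Order the vertices as v_0 < v_1 < v_2 < v_3 < v_4 < v_5 < v_6. Listing each simplex with vertices in this order, K has dimension 2 with simplices:

  0-simplices (7): [v_0], [v_1], [v_2], [v_3], [v_4], [v_5], [v_6]
  1-simplices (18): (18 of them)
  2-simplices (12): (12 of them)

Hence C_0 ≅ Z^7, C_1 ≅ Z^18, C_2 ≅ Z^12.

∂_1: C_1 → C_0 maps an edge to its endpoints' difference, ∂[p,q] = q − p. For instance
  ∂[v_0,v_3] = [v_3] − [v_0].
The resulting 7×18 matrix has rank 6, and its Smith normal form has invariant factors (1,1,1,1,1,1).

∂_2: C_2 → C_1 sends each 2-simplex [p,q,r] to [q,r] − [p,r] + [p,q]. For instance
  ∂[v_1,v_4,v_5] = [v_4,v_5] − [v_1,v_5] + [v_1,v_4],
  ∂[v_2,v_5,v_6] = [v_5,v_6] − [v_2,v_6] + [v_2,v_5].
This gives a 18×12 integer matrix of rank 12; reducing to Smith normal form yields diagonal entries (1,1,1,1,1,1,1,1,1,1,1,2).

Now H_k = ker ∂_k / im ∂_{k+1}, so:

  H_0: rank C_0 − rank ∂_1 = 7 − 6 = 1, and the invariant factors of ∂_1 are all 1, so H_0 ≅ Z.
  H_1: rank ker ∂_1 − rank ∂_2 = (18 − 6) − 12 = 0, and ∂_2 has invariant factor 2 > 1, so H_1 ≅ Z/2.
  H_2: rank ker ∂_2 − rank ∂_3 = (12 − 12) − 0 = 0, and there is no ∂_3, so H_2 ≅ 0.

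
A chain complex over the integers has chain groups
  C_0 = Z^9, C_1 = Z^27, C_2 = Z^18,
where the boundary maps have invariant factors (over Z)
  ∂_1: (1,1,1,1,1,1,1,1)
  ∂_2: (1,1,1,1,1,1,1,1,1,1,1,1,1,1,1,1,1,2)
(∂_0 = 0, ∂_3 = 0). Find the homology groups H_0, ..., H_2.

H_0 ≅ Z,  H_1 ≅ Z × Z/2,  H_2 = 0.

H_0: b_0 = 9 − 0 − 8 = 1; torsion from ∂_1 factors > 1: none. So H_0 ≅ Z.
H_1: b_1 = 27 − 8 − 18 = 1; torsion from ∂_2 factors > 1: [2]. So H_1 ≅ Z × Z/2.
H_2: b_2 = 18 − 18 − 0 = 0; torsion from ∂_3 factors > 1: none. So H_2 ≅ 0.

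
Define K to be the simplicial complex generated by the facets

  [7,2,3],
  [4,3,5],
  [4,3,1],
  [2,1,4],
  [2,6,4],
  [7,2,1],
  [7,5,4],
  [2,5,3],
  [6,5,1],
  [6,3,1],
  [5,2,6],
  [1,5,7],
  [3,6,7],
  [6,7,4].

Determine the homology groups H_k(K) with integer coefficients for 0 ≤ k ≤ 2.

H_0 = Z,  H_1 = Z^2,  H_2 = Z.

We work with the vertex ordering 1 < 2 < 3 < 4 < 5 < 6 < 7. The simplices of K, each written with vertices in increasing order, are:

  0-simplices (7): [1], [2], [3], [4], [5], [6], [7]
  1-simplices (21): [1,2], [1,3], [1,4], [1,5], [1,6], [1,7], [2,3], [2,4], [2,5], [2,6], [2,7], [3,4], [3,5], [3,6], [3,7], [4,5], [4,6], [4,7], [5,6], [5,7], [6,7]
  2-simplices (14): [1,2,4], [1,2,7], [1,3,4], [1,3,6], [1,5,6], [1,5,7], [2,3,5], [2,3,7], [2,4,6], [2,5,6], [3,4,5], [3,6,7], [4,5,7], [4,6,7]

giving chain groups C_0 ≅ Z^7, C_1 ≅ Z^21, C_2 ≅ Z^14.

The boundary map ∂_1: C_1 → C_0 maps an edge to its endpoints' difference, ∂[p,q] = q − p. For instance
  ∂[2,4] = [4] − [2].
As a 7×21 matrix over Z this has rank 6, with invariant factors (1,1,1,1,1,1).

The boundary map ∂_2: C_2 → C_1 acts by ∂[p,q,r] = [q,r] − [p,r] + [p,q]. For instance
  ∂[1,2,4] = [2,4] − [1,4] + [1,2],
  ∂[3,6,7] = [6,7] − [3,7] + [3,6].
The resulting 21×14 matrix has rank 13, and its Smith normal form has invariant factors (1,1,1,1,1,1,1,1,1,1,1,1,1).

Reading off H_k = ker ∂_k / im ∂_{k+1}:

  H_0: rank C_0 − rank ∂_1 = 7 − 6 = 1, and the invariant factors of ∂_1 are all 1, so H_0 = Z.
  H_1: rank ker ∂_1 − rank ∂_2 = (21 − 6) − 13 = 2, and the invariant factors of ∂_2 are all 1, so H_1 = Z^2.
  H_2: rank ker ∂_2 − rank ∂_3 = (14 − 13) − 0 = 1, and there is no ∂_3, so H_2 = Z.

As a check, the Euler characteristic is 7 − 21 + 14 = 0, which agrees with 1 − 2 + 1 = 0.
(K is a triangulation of the torus T^2.)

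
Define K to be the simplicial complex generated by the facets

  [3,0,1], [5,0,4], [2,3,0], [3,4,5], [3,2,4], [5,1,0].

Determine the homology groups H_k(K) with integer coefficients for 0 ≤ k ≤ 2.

Take the total order 0 < 1 < 2 < 3 < 4 < 5 on the vertex set. Then K (dimension 2) consists of the simplices:

  0-simplices (6): [0], [1], [2], [3], [4], [5]
  1-simplices (12): [0,1], [0,2], [0,3], [0,4], [0,5], [1,3], [1,5], [2,3], [2,4], [3,4], [3,5], [4,5]
  2-simplices (6): [0,1,3], [0,1,5], [0,2,3], [0,4,5], [2,3,4], [3,4,5]

so the chain groups are C_0 ≅ Z^6, C_1 ≅ Z^12, C_2 ≅ Z^6.

∂_1: C_1 → C_0 maps an edge to its endpoints' difference, ∂[p,q] = q − p. For instance
  ∂[2,4] = [4] − [2].
This gives a 6×12 integer matrix of rank 5; reducing to Smith normal form yields diagonal entries (1,1,1,1,1).

∂_2: C_2 → C_1 acts by ∂[p,q,r] = [q,r] − [p,r] + [p,q]. For instance
  ∂[3,4,5] = [4,5] − [3,5] + [3,4],
  ∂[0,1,3] = [1,3] − [0,3] + [0,1].
This gives a 12×6 integer matrix of rank 6; reducing to Smith normal form yields diagonal entries (1,1,1,1,1,1).

From H_k ≅ ker(∂_k) / im(∂_{k+1}) we obtain:

  H_0: rank C_0 − rank ∂_1 = 6 − 5 = 1, and the invariant factors of ∂_1 are all 1, so H_0 = Z.
  H_1: rank ker ∂_1 − rank ∂_2 = (12 − 5) − 6 = 1, and the invariant factors of ∂_2 are all 1, so H_1 = Z.
  H_2: rank ker ∂_2 − rank ∂_3 = (6 − 6) − 0 = 0, and there is no ∂_3, so H_2 = 0.

As a check, the Euler characteristic is 6 − 12 + 6 = 0, which agrees with 1 − 1 + 0 = 0.
(K is a triangulation of the cylinder S^1 x I.)

H_0 ≅ Z,  H_1 ≅ Z,  H_2 = 0.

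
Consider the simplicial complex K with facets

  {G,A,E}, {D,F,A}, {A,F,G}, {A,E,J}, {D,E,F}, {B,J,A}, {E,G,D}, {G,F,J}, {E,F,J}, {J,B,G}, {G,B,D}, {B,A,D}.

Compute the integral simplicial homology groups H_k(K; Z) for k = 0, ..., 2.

Order the vertices as A < B < D < E < F < G < J. Listing each simplex with vertices in this order, K has dimension 2 with simplices:

  0-simplices (7): A, B, D, E, F, G, J
  1-simplices (18): AB, AD, AE, AF, AG, AJ, BD, BG, BJ, DE, DF, DG, EF, EG, EJ, FG, FJ, GJ
  2-simplices (12): ABD, ABJ, ADF, AEG, AEJ, AFG, BDG, BGJ, DEF, DEG, EFJ, FGJ

Hence C_0 ≅ Z^7, C_1 ≅ Z^18, C_2 ≅ Z^12.

The boundary map ∂_1: C_1 → C_0 sends each edge [p,q] (with p < q) to q − p.
This gives a 7×18 integer matrix of rank 6; reducing to Smith normal form yields diagonal entries (1,1,1,1,1,1).

The boundary map ∂_2: C_2 → C_1 acts by ∂[p,q,r] = [q,r] − [p,r] + [p,q]. For instance
  ∂BDG = DG − BG + BD,
  ∂ABJ = BJ − AJ + AB.
This gives a 18×12 integer matrix of rank 12; reducing to Smith normal form yields diagonal entries (1,1,1,1,1,1,1,1,1,1,1,2).

Computing H_k = (kernel of ∂_k) / (image of ∂_{k+1}):

  H_0: rank C_0 − rank ∂_1 = 7 − 6 = 1, and the invariant factors of ∂_1 are all 1, so H_0 = Z.
  H_1: rank ker ∂_1 − rank ∂_2 = (18 − 6) − 12 = 0, and ∂_2 has invariant factor 2 > 1, so H_1 = Z/2.
  H_2: rank ker ∂_2 − rank ∂_3 = (12 − 12) − 0 = 0, and there is no ∂_3, so H_2 = 0.

As a check, the Euler characteristic is 7 − 18 + 12 = 1, which agrees with 1 − 0 + 0 = 1.
(K is a triangulation of the real projective plane RP^2.)

H_0 ≅ Z,  H_1 ≅ Z/2,  H_2 = 0.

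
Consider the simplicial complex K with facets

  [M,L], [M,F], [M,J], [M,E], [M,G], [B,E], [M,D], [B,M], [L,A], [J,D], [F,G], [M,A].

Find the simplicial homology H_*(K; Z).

H_0 ≅ Z,  H_1 ≅ Z^4.

Order the vertices as A < B < D < E < F < G < J < L < M. Listing each simplex with vertices in this order, K has dimension 1 with simplices:

  0-simplices (9): A, B, D, E, F, G, J, L, M
  1-simplices (12): AL, AM, BE, BM, DJ, DM, EM, FG, FM, GM, JM, LM

giving chain groups C_0 ≅ Z^9, C_1 ≅ Z^12.

Boundary ∂_1: C_1 → C_0 maps an edge to its endpoints' difference, ∂[p,q] = q − p. For instance
  ∂FM = M − F.
As a 9×12 matrix over Z this has rank 8, with invariant factors (1,1,1,1,1,1,1,1).

Reading off H_k = ker ∂_k / im ∂_{k+1}:

  H_0: rank C_0 − rank ∂_1 = 9 − 8 = 1, and the invariant factors of ∂_1 are all 1, so H_0 ≅ Z.
  H_1: rank ker ∂_1 − rank ∂_2 = (12 − 8) − 0 = 4, and there is no ∂_2, so H_1 ≅ Z^4.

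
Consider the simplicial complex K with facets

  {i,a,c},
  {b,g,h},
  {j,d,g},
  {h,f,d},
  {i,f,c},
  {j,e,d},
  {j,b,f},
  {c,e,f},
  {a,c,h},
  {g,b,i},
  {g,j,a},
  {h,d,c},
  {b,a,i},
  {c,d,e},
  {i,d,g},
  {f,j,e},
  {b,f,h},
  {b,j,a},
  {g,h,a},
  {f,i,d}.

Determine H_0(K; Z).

H_0 = Z.

Take the total order a < b < c < d < e < f < g < h < i < j on the vertex set. Then K (dimension 2) consists of the simplices:

  0-simplices (10): a, b, c, d, e, f, g, h, i, j
  1-simplices (30): ab, ac, ag, ah, ai, aj, bf, bg, bh, bi, bj, cd, ce, cf, ch, ci, de, df, dg, dh, di, dj, ef, ej, fh, fi, fj, gh, gi, gj
  2-simplices (20): abi, abj, ach, aci, agh, agj, bfh, bfj, bgh, bgi, cde, cdh, cef, cfi, dej, dfh, dfi, dgi, dgj, efj

giving chain groups C_0 ≅ Z^10, C_1 ≅ Z^30, C_2 ≅ Z^20.

∂_1: C_1 → C_0 sends each edge [p,q] (with p < q) to q − p. For instance
  ∂gh = h − g.
As a 10×30 matrix over Z this has rank 9, with invariant factors (1,1,1,1,1,1,1,1,1).

∂_2: C_2 → C_1 acts by ∂[p,q,r] = [q,r] − [p,r] + [p,q]. For instance
  ∂bfh = fh − bh + bf,
  ∂dfh = fh − dh + df.
As a 30×20 matrix over Z this has rank 20, with invariant factors (1,1,1,1,1,1,1,1,1,1,1,1,1,1,1,1,1,1,1,2).

Reading off H_k = ker ∂_k / im ∂_{k+1}:

  H_0: rank C_0 − rank ∂_1 = 10 − 9 = 1, and the invariant factors of ∂_1 are all 1, so H_0 = Z.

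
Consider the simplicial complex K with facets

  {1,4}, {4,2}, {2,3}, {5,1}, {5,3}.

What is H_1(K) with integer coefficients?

Order the vertices as 1 < 2 < 3 < 4 < 5. Listing each simplex with vertices in this order, K has dimension 1 with simplices:

  0-simplices (5): [1], [2], [3], [4], [5]
  1-simplices (5): [1,4], [1,5], [2,3], [2,4], [3,5]

Hence C_0 ≅ Z^5, C_1 ≅ Z^5.

Boundary ∂_1: C_1 → C_0 maps an edge to its endpoints' difference, ∂[p,q] = q − p.
The resulting 5×5 matrix has rank 4, and its Smith normal form has invariant factors (1,1,1,1).

From H_k ≅ ker(∂_k) / im(∂_{k+1}) we obtain:

  H_1: rank ker ∂_1 − rank ∂_2 = (5 − 4) − 0 = 1, and there is no ∂_2, so H_1 ≅ Z.

H_1 = Z.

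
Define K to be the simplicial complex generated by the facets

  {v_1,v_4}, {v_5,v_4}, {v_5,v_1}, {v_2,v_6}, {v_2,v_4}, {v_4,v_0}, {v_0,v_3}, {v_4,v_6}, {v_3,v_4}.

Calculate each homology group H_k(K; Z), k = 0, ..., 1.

H_0 ≅ Z,  H_1 ≅ Z^3.

K has 7 vertices, 9 edges.
rank ∂_0 = 0, rank ∂_1 = 6 ⇒ b_0 = 7 − 0 − 6 = 1; all invariant factors of ∂_1 are 1 so no torsion. So H_0 = Z.
rank ∂_1 = 6, rank ∂_2 = 0 ⇒ b_1 = 9 − 6 − 0 = 3. So H_1 = Z^3.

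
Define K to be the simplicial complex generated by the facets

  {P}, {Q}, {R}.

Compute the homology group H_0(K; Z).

Take the total order P < Q < R on the vertex set. Then K (dimension 0) consists of the simplices:

  0-simplices (3): P, Q, R

Hence C_0 ≅ Z^3.

From H_k ≅ ker(∂_k) / im(∂_{k+1}) we obtain:

  H_0: rank C_0 − rank ∂_1 = 3 − 0 = 3, and there is no ∂_1, so H_0 ≅ Z^3.

H_0 = Z^3.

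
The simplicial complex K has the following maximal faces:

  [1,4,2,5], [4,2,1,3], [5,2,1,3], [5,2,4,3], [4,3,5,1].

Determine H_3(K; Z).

H_3 = Z.

Take the total order 1 < 2 < 3 < 4 < 5 on the vertex set. Then K (dimension 3) consists of the simplices:

  0-simplices (5): [1], [2], [3], [4], [5]
  1-simplices (10): [1,2], [1,3], [1,4], [1,5], [2,3], [2,4], [2,5], [3,4], [3,5], [4,5]
  2-simplices (10): [1,2,3], [1,2,4], [1,2,5], [1,3,4], [1,3,5], [1,4,5], [2,3,4], [2,3,5], [2,4,5], [3,4,5]
  3-simplices (5): [1,2,3,4], [1,2,3,5], [1,2,4,5], [1,3,4,5], [2,3,4,5]

Hence C_0 ≅ Z^5, C_1 ≅ Z^10, C_2 ≅ Z^10, C_3 ≅ Z^5.

The boundary map ∂_1: C_1 → C_0 sends each edge [p,q] (with p < q) to q − p.
As a 5×10 matrix over Z this has rank 4, with invariant factors (1,1,1,1).

Boundary ∂_2: C_2 → C_1 sends each 2-simplex [p,q,r] to [q,r] − [p,r] + [p,q]. For instance
  ∂[1,2,4] = [2,4] − [1,4] + [1,2],
  ∂[3,4,5] = [4,5] − [3,5] + [3,4].
The resulting 10×10 matrix has rank 6, and its Smith normal form has invariant factors (1,1,1,1,1,1).

Boundary ∂_3: C_3 → C_2 sends each 3-simplex σ to the alternating sum Σ_i (−1)^i (σ with its i-th vertex removed). For instance
  ∂[1,2,3,4] = [2,3,4] − [1,3,4] + [1,2,4] − [1,2,3],
  ∂[1,2,3,5] = [2,3,5] − [1,3,5] + [1,2,5] − [1,2,3].
This gives a 10×5 integer matrix of rank 4; reducing to Smith normal form yields diagonal entries (1,1,1,1).

From H_k ≅ ker(∂_k) / im(∂_{k+1}) we obtain:

  H_3: rank ker ∂_3 − rank ∂_4 = (5 − 4) − 0 = 1, and there is no ∂_4, so H_3 = Z.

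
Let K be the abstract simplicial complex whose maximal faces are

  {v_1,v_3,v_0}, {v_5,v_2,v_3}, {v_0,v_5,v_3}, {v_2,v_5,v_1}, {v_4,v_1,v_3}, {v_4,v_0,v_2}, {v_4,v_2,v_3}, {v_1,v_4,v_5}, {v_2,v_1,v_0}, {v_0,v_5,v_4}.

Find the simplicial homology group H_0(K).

H_0 ≅ Z.

Fix the vertex order v_0 < v_1 < v_2 < v_3 < v_4 < v_5 and write every simplex with vertices in increasing order. Then dim K = 2 and the simplices of K are:

  0-simplices (6): [v_0], [v_1], [v_2], [v_3], [v_4], [v_5]
  1-simplices (15): (15 of them)
  2-simplices (10): [v_0,v_1,v_2], [v_0,v_1,v_3], [v_0,v_2,v_4], [v_0,v_3,v_5], [v_0,v_4,v_5], [v_1,v_2,v_5], [v_1,v_3,v_4], [v_1,v_4,v_5], [v_2,v_3,v_4], [v_2,v_3,v_5]

giving chain groups C_0 ≅ Z^6, C_1 ≅ Z^15, C_2 ≅ Z^10.

Boundary ∂_1: C_1 → C_0 is given by ∂[p,q] = [q] − [p].
This gives a 6×15 integer matrix of rank 5; reducing to Smith normal form yields diagonal entries (1,1,1,1,1).

The boundary map ∂_2: C_2 → C_1 acts by ∂[p,q,r] = [q,r] − [p,r] + [p,q]. For instance
  ∂[v_0,v_1,v_2] = [v_1,v_2] − [v_0,v_2] + [v_0,v_1],
  ∂[v_2,v_3,v_4] = [v_3,v_4] − [v_2,v_4] + [v_2,v_3].
The resulting 15×10 matrix has rank 10, and its Smith normal form has invariant factors (1,1,1,1,1,1,1,1,1,2).

Computing H_k = (kernel of ∂_k) / (image of ∂_{k+1}):

  H_0: rank C_0 − rank ∂_1 = 6 − 5 = 1, and the invariant factors of ∂_1 are all 1, so H_0 = Z.

(K is a triangulation of the real projective plane RP^2.)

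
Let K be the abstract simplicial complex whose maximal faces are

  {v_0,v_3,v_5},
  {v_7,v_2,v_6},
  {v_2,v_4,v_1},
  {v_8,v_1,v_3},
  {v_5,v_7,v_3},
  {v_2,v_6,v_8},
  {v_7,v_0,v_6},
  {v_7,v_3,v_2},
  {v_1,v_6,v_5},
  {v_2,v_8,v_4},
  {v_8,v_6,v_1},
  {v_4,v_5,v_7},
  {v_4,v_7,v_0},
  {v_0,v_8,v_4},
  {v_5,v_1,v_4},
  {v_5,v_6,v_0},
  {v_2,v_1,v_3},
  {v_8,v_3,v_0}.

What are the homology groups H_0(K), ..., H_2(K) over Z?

Take the total order v_0 < v_1 < v_2 < v_3 < v_4 < v_5 < v_6 < v_7 < v_8 on the vertex set. Then K (dimension 2) consists of the simplices:

  0-simplices (9): [v_0], [v_1], [v_2], [v_3], [v_4], [v_5], [v_6], [v_7], [v_8]
  1-simplices (27): (27 of them)
  2-simplices (18): (18 of them)

Hence C_0 ≅ Z^9, C_1 ≅ Z^27, C_2 ≅ Z^18.

Boundary ∂_1: C_1 → C_0 maps an edge to its endpoints' difference, ∂[p,q] = q − p. For instance
  ∂[v_0,v_7] = [v_7] − [v_0].
This gives a 9×27 integer matrix of rank 8; reducing to Smith normal form yields diagonal entries (1,1,1,1,1,1,1,1).

Boundary ∂_2: C_2 → C_1 acts by ∂[p,q,r] = [q,r] − [p,r] + [p,q]. For instance
  ∂[v_1,v_4,v_5] = [v_4,v_5] − [v_1,v_5] + [v_1,v_4],
  ∂[v_1,v_2,v_3] = [v_2,v_3] − [v_1,v_3] + [v_1,v_2].
This gives a 27×18 integer matrix of rank 18; reducing to Smith normal form yields diagonal entries (1,1,1,1,1,1,1,1,1,1,1,1,1,1,1,1,1,2).

From H_k ≅ ker(∂_k) / im(∂_{k+1}) we obtain:

  H_0: rank C_0 − rank ∂_1 = 9 − 8 = 1, and the invariant factors of ∂_1 are all 1, so H_0 = Z.
  H_1: rank ker ∂_1 − rank ∂_2 = (27 − 8) − 18 = 1, and ∂_2 has invariant factor 2 > 1, so H_1 = Z ⊕ Z/2Z.
  H_2: rank ker ∂_2 − rank ∂_3 = (18 − 18) − 0 = 0, and there is no ∂_3, so H_2 = 0.

(K is a triangulation of the Klein bottle.)

H_0 = Z,  H_1 = Z ⊕ Z/2Z,  H_2 = 0.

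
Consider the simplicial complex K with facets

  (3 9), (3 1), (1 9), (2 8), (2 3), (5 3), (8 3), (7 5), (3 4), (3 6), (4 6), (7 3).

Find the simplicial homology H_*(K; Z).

K has 9 vertices, 12 edges.
rank ∂_0 = 0, rank ∂_1 = 8 ⇒ b_0 = 9 − 0 − 8 = 1; all invariant factors of ∂_1 are 1 so no torsion. So H_0 ≅ Z.
rank ∂_1 = 8, rank ∂_2 = 0 ⇒ b_1 = 12 − 8 − 0 = 4. So H_1 ≅ Z^4.

H_0 = Z,  H_1 = Z^4.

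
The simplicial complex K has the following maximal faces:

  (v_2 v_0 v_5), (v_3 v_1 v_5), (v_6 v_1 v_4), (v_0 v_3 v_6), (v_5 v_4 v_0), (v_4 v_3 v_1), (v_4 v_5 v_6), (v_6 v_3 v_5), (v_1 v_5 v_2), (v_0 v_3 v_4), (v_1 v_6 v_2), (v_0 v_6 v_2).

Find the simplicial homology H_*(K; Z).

H_0 ≅ Z,  H_1 ≅ Z/2Z,  H_2 = 0.

We work with the vertex ordering v_0 < v_1 < v_2 < v_3 < v_4 < v_5 < v_6. The simplices of K, each written with vertices in increasing order, are:

  0-simplices (7): [v_0], [v_1], [v_2], [v_3], [v_4], [v_5], [v_6]
  1-simplices (18): (18 of them)
  2-simplices (12): (12 of them)

giving chain groups C_0 ≅ Z^7, C_1 ≅ Z^18, C_2 ≅ Z^12.

The boundary map ∂_1: C_1 → C_0 is given by ∂[p,q] = [q] − [p].
This gives a 7×18 integer matrix of rank 6; reducing to Smith normal form yields diagonal entries (1,1,1,1,1,1).

The boundary map ∂_2: C_2 → C_1 sends each 2-simplex [p,q,r] to [q,r] − [p,r] + [p,q]. For instance
  ∂[v_0,v_4,v_5] = [v_4,v_5] − [v_0,v_5] + [v_0,v_4],
  ∂[v_0,v_2,v_5] = [v_2,v_5] − [v_0,v_5] + [v_0,v_2].
The 18×12 boundary matrix has rank 12 and Smith normal form diag(1,1,1,1,1,1,1,1,1,1,1,2).

Now H_k = ker ∂_k / im ∂_{k+1}, so:

  H_0: rank C_0 − rank ∂_1 = 7 − 6 = 1, and the invariant factors of ∂_1 are all 1, so H_0 ≅ Z.
  H_1: rank ker ∂_1 − rank ∂_2 = (18 − 6) − 12 = 0, and ∂_2 has invariant factor 2 > 1, so H_1 ≅ Z/2Z.
  H_2: rank ker ∂_2 − rank ∂_3 = (12 − 12) − 0 = 0, and there is no ∂_3, so H_2 ≅ 0.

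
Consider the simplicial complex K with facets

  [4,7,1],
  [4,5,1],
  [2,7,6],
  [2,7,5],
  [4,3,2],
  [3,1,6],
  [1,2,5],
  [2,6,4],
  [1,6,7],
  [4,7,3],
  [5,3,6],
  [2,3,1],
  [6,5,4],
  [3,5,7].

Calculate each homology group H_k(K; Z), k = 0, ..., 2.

H_0 = Z,  H_1 = Z^2,  H_2 = Z.

Take the total order 1 < 2 < 3 < 4 < 5 < 6 < 7 on the vertex set. Then K (dimension 2) consists of the simplices:

  0-simplices (7): [1], [2], [3], [4], [5], [6], [7]
  1-simplices (21): [1,2], [1,3], [1,4], [1,5], [1,6], [1,7], [2,3], [2,4], [2,5], [2,6], [2,7], [3,4], [3,5], [3,6], [3,7], [4,5], [4,6], [4,7], [5,6], [5,7], [6,7]
  2-simplices (14): [1,2,3], [1,2,5], [1,3,6], [1,4,5], [1,4,7], [1,6,7], [2,3,4], [2,4,6], [2,5,7], [2,6,7], [3,4,7], [3,5,6], [3,5,7], [4,5,6]

Hence C_0 ≅ Z^7, C_1 ≅ Z^21, C_2 ≅ Z^14.

∂_1: C_1 → C_0 maps an edge to its endpoints' difference, ∂[p,q] = q − p. For instance
  ∂[1,5] = [5] − [1].
The resulting 7×21 matrix has rank 6, and its Smith normal form has invariant factors (1,1,1,1,1,1).

Boundary ∂_2: C_2 → C_1 acts by ∂[p,q,r] = [q,r] − [p,r] + [p,q]. For instance
  ∂[4,5,6] = [5,6] − [4,6] + [4,5],
  ∂[1,2,5] = [2,5] − [1,5] + [1,2].
This gives a 21×14 integer matrix of rank 13; reducing to Smith normal form yields diagonal entries (1,1,1,1,1,1,1,1,1,1,1,1,1).

From H_k ≅ ker(∂_k) / im(∂_{k+1}) we obtain:

  H_0: rank C_0 − rank ∂_1 = 7 − 6 = 1, and the invariant factors of ∂_1 are all 1, so H_0 ≅ Z.
  H_1: rank ker ∂_1 − rank ∂_2 = (21 − 6) − 13 = 2, and the invariant factors of ∂_2 are all 1, so H_1 ≅ Z^2.
  H_2: rank ker ∂_2 − rank ∂_3 = (14 − 13) − 0 = 1, and there is no ∂_3, so H_2 ≅ Z.

As a check, the Euler characteristic is 7 − 21 + 14 = 0, which agrees with 1 − 2 + 1 = 0.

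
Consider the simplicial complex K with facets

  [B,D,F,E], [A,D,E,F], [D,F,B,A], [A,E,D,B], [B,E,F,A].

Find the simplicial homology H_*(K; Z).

H_0 ≅ Z,  H_1 = 0,  H_2 = 0,  H_3 ≅ Z.

We work with the vertex ordering A < B < D < E < F. The simplices of K, each written with vertices in increasing order, are:

  0-simplices (5): A, B, D, E, F
  1-simplices (10): AB, AD, AE, AF, BD, BE, BF, DE, DF, EF
  2-simplices (10): ABD, ABE, ABF, ADE, ADF, AEF, BDE, BDF, BEF, DEF
  3-simplices (5): ABDE, ABDF, ABEF, ADEF, BDEF

so the chain groups are C_0 ≅ Z^5, C_1 ≅ Z^10, C_2 ≅ Z^10, C_3 ≅ Z^5.

The boundary map ∂_1: C_1 → C_0 maps an edge to its endpoints' difference, ∂[p,q] = q − p. For instance
  ∂BE = E − B.
As a 5×10 matrix over Z this has rank 4, with invariant factors (1,1,1,1).

Boundary ∂_2: C_2 → C_1 maps a triangle to the signed sum of its edges. For instance
  ∂BDF = DF − BF + BD,
  ∂DEF = EF − DF + DE.
As a 10×10 matrix over Z this has rank 6, with invariant factors (1,1,1,1,1,1).

The boundary map ∂_3: C_3 → C_2 sends each 3-simplex σ to the alternating sum Σ_i (−1)^i (σ with its i-th vertex removed). For instance
  ∂ADEF = DEF − AEF + ADF − ADE,
  ∂ABEF = BEF − AEF + ABF − ABE.
The resulting 10×5 matrix has rank 4, and its Smith normal form has invariant factors (1,1,1,1).

Computing H_k = (kernel of ∂_k) / (image of ∂_{k+1}):

  H_0: rank C_0 − rank ∂_1 = 5 − 4 = 1, and the invariant factors of ∂_1 are all 1, so H_0 ≅ Z.
  H_1: rank ker ∂_1 − rank ∂_2 = (10 − 4) − 6 = 0, and the invariant factors of ∂_2 are all 1, so H_1 ≅ 0.
  H_2: rank ker ∂_2 − rank ∂_3 = (10 − 6) − 4 = 0, and the invariant factors of ∂_3 are all 1, so H_2 ≅ 0.
  H_3: rank ker ∂_3 − rank ∂_4 = (5 − 4) − 0 = 1, and there is no ∂_4, so H_3 ≅ Z.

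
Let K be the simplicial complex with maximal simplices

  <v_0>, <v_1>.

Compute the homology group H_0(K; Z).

H_0 ≅ Z^2.

Fix the vertex order v_0 < v_1 and write every simplex with vertices in increasing order. Then dim K = 0 and the simplices of K are:

  0-simplices (2): [v_0], [v_1]

Hence C_0 ≅ Z^2.

Now H_k = ker ∂_k / im ∂_{k+1}, so:

  H_0: rank C_0 − rank ∂_1 = 2 − 0 = 2, and there is no ∂_1, so H_0 = Z^2.

(K is a triangulation of a set of 2 points.)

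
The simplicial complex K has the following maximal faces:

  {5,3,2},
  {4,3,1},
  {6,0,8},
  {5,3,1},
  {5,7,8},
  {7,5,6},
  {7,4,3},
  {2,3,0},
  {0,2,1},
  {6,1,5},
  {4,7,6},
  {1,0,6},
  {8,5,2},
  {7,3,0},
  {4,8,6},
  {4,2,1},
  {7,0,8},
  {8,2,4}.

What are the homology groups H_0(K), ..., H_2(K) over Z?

H_0 = Z,  H_1 = Z × Z/2,  H_2 = 0.

Take the total order 0 < 1 < 2 < 3 < 4 < 5 < 6 < 7 < 8 on the vertex set. Then K (dimension 2) consists of the simplices:

  0-simplices (9): [0], [1], [2], [3], [4], [5], [6], [7], [8]
  1-simplices (27): (27 of them)
  2-simplices (18): [0,1,2], [0,1,6], [0,2,3], [0,3,7], [0,6,8], [0,7,8], [1,2,4], [1,3,4], [1,3,5], [1,5,6], [2,3,5], [2,4,8], [2,5,8], [3,4,7], [4,6,7], [4,6,8], [5,6,7], [5,7,8]

giving chain groups C_0 ≅ Z^9, C_1 ≅ Z^27, C_2 ≅ Z^18.

∂_1: C_1 → C_0 sends each edge [p,q] (with p < q) to q − p.
As a 9×27 matrix over Z this has rank 8, with invariant factors (1,1,1,1,1,1,1,1).

Boundary ∂_2: C_2 → C_1 acts by ∂[p,q,r] = [q,r] − [p,r] + [p,q]. For instance
  ∂[1,5,6] = [5,6] − [1,6] + [1,5],
  ∂[1,3,4] = [3,4] − [1,4] + [1,3].
As a 27×18 matrix over Z this has rank 18, with invariant factors (1,1,1,1,1,1,1,1,1,1,1,1,1,1,1,1,1,2).

From H_k ≅ ker(∂_k) / im(∂_{k+1}) we obtain:

  H_0: rank C_0 − rank ∂_1 = 9 − 8 = 1, and the invariant factors of ∂_1 are all 1, so H_0 = Z.
  H_1: rank ker ∂_1 − rank ∂_2 = (27 − 8) − 18 = 1, and ∂_2 has invariant factor 2 > 1, so H_1 = Z × Z/2.
  H_2: rank ker ∂_2 − rank ∂_3 = (18 − 18) − 0 = 0, and there is no ∂_3, so H_2 = 0.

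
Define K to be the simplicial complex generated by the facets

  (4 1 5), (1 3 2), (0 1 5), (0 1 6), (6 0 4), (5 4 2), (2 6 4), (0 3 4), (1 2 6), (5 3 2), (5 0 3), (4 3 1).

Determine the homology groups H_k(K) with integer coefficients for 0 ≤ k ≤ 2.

Fix the vertex order 0 < 1 < 2 < 3 < 4 < 5 < 6 and write every simplex with vertices in increasing order. Then dim K = 2 and the simplices of K are:

  0-simplices (7): [0], [1], [2], [3], [4], [5], [6]
  1-simplices (18): [0,1], [0,3], [0,4], [0,5], [0,6], [1,2], [1,3], [1,4], [1,5], [1,6], [2,3], [2,4], [2,5], [2,6], [3,4], [3,5], [4,5], [4,6]
  2-simplices (12): [0,1,5], [0,1,6], [0,3,4], [0,3,5], [0,4,6], [1,2,3], [1,2,6], [1,3,4], [1,4,5], [2,3,5], [2,4,5], [2,4,6]

so the chain groups are C_0 ≅ Z^7, C_1 ≅ Z^18, C_2 ≅ Z^12.

Boundary ∂_1: C_1 → C_0 is given by ∂[p,q] = [q] − [p]. For instance
  ∂[0,3] = [3] − [0].
As a 7×18 matrix over Z this has rank 6, with invariant factors (1,1,1,1,1,1).

∂_2: C_2 → C_1 sends each 2-simplex [p,q,r] to [q,r] − [p,r] + [p,q]. For instance
  ∂[1,4,5] = [4,5] − [1,5] + [1,4],
  ∂[0,1,5] = [1,5] − [0,5] + [0,1].
As a 18×12 matrix over Z this has rank 12, with invariant factors (1,1,1,1,1,1,1,1,1,1,1,2).

Computing H_k = (kernel of ∂_k) / (image of ∂_{k+1}):

  H_0: rank C_0 − rank ∂_1 = 7 − 6 = 1, and the invariant factors of ∂_1 are all 1, so H_0 = Z.
  H_1: rank ker ∂_1 − rank ∂_2 = (18 − 6) − 12 = 0, and ∂_2 has invariant factor 2 > 1, so H_1 = Z/2.
  H_2: rank ker ∂_2 − rank ∂_3 = (12 − 12) − 0 = 0, and there is no ∂_3, so H_2 = 0.

H_0 ≅ Z,  H_1 ≅ Z/2,  H_2 = 0.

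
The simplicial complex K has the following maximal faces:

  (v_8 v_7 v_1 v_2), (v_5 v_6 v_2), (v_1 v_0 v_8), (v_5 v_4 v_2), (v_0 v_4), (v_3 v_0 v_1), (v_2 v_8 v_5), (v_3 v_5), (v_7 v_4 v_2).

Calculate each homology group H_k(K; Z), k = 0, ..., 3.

H_0 ≅ Z,  H_1 ≅ Z^2,  H_2 = 0,  H_3 = 0.

Take the total order v_0 < v_1 < v_2 < v_3 < v_4 < v_5 < v_6 < v_7 < v_8 on the vertex set. Then K (dimension 3) consists of the simplices:

  0-simplices (9): [v_0], [v_1], [v_2], [v_3], [v_4], [v_5], [v_6], [v_7], [v_8]
  1-simplices (19): (19 of them)
  2-simplices (10): [v_0,v_1,v_3], [v_0,v_1,v_8], [v_1,v_2,v_7], [v_1,v_2,v_8], [v_1,v_7,v_8], [v_2,v_4,v_5], [v_2,v_4,v_7], [v_2,v_5,v_6], [v_2,v_5,v_8], [v_2,v_7,v_8]
  3-simplices (1): [v_1,v_2,v_7,v_8]

so the chain groups are C_0 ≅ Z^9, C_1 ≅ Z^19, C_2 ≅ Z^10, C_3 ≅ Z^1.

The boundary map ∂_1: C_1 → C_0 sends each edge [p,q] (with p < q) to q − p.
The resulting 9×19 matrix has rank 8, and its Smith normal form has invariant factors (1,1,1,1,1,1,1,1).

The boundary map ∂_2: C_2 → C_1 sends each 2-simplex [p,q,r] to [q,r] − [p,r] + [p,q]. For instance
  ∂[v_0,v_1,v_8] = [v_1,v_8] − [v_0,v_8] + [v_0,v_1],
  ∂[v_2,v_5,v_6] = [v_5,v_6] − [v_2,v_6] + [v_2,v_5].
This gives a 19×10 integer matrix of rank 9; reducing to Smith normal form yields diagonal entries (1,1,1,1,1,1,1,1,1).

Boundary ∂_3: C_3 → C_2 sends each 3-simplex σ to the alternating sum Σ_i (−1)^i (σ with its i-th vertex removed). For instance
  ∂[v_1,v_2,v_7,v_8] = [v_2,v_7,v_8] − [v_1,v_7,v_8] + [v_1,v_2,v_8] − [v_1,v_2,v_7].
The resulting 10×1 matrix has rank 1, and its Smith normal form has invariant factors (1).

Computing H_k = (kernel of ∂_k) / (image of ∂_{k+1}):

  H_0: rank C_0 − rank ∂_1 = 9 − 8 = 1, and the invariant factors of ∂_1 are all 1, so H_0 = Z.
  H_1: rank ker ∂_1 − rank ∂_2 = (19 − 8) − 9 = 2, and the invariant factors of ∂_2 are all 1, so H_1 = Z^2.
  H_2: rank ker ∂_2 − rank ∂_3 = (10 − 9) − 1 = 0, and the invariant factors of ∂_3 are all 1, so H_2 = 0.
  H_3: rank ker ∂_3 − rank ∂_4 = (1 − 1) − 0 = 0, and there is no ∂_4, so H_3 = 0.

As a check, the Euler characteristic is 9 − 19 + 10 − 1 = -1, which agrees with 1 − 2 + 0 − 0 = -1.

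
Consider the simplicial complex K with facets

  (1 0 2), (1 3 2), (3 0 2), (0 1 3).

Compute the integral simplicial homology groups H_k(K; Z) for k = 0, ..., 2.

H_0 ≅ Z,  H_1 = 0,  H_2 ≅ Z.

Order the vertices as 0 < 1 < 2 < 3. Listing each simplex with vertices in this order, K has dimension 2 with simplices:

  0-simplices (4): [0], [1], [2], [3]
  1-simplices (6): [0,1], [0,2], [0,3], [1,2], [1,3], [2,3]
  2-simplices (4): [0,1,2], [0,1,3], [0,2,3], [1,2,3]

Hence C_0 ≅ Z^4, C_1 ≅ Z^6, C_2 ≅ Z^4.

Boundary ∂_1: C_1 → C_0 is given by ∂[p,q] = [q] − [p].
This gives a 4×6 integer matrix of rank 3; reducing to Smith normal form yields diagonal entries (1,1,1).

Boundary ∂_2: C_2 → C_1 sends each 2-simplex [p,q,r] to [q,r] − [p,r] + [p,q]. For instance
  ∂[0,1,3] = [1,3] − [0,3] + [0,1],
  ∂[0,2,3] = [2,3] − [0,3] + [0,2].
This gives a 6×4 integer matrix of rank 3; reducing to Smith normal form yields diagonal entries (1,1,1).

Computing H_k = (kernel of ∂_k) / (image of ∂_{k+1}):

  H_0: rank C_0 − rank ∂_1 = 4 − 3 = 1, and the invariant factors of ∂_1 are all 1, so H_0 ≅ Z.
  H_1: rank ker ∂_1 − rank ∂_2 = (6 − 3) − 3 = 0, and the invariant factors of ∂_2 are all 1, so H_1 ≅ 0.
  H_2: rank ker ∂_2 − rank ∂_3 = (4 − 3) − 0 = 1, and there is no ∂_3, so H_2 ≅ Z.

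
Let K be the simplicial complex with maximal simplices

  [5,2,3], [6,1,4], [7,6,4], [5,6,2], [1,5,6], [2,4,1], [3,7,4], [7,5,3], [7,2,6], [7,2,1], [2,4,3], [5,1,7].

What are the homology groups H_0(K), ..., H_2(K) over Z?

K has 7 vertices, 18 edges, 12 triangles.
rank ∂_0 = 0, rank ∂_1 = 6 ⇒ b_0 = 7 − 0 − 6 = 1; all invariant factors of ∂_1 are 1 so no torsion. So H_0 ≅ Z.
rank ∂_1 = 6, rank ∂_2 = 12 ⇒ b_1 = 18 − 6 − 12 = 0; ∂_2 has invariant factor(s) [2] giving torsion. So H_1 ≅ Z/2.
rank ∂_2 = 12, rank ∂_3 = 0 ⇒ b_2 = 12 − 12 − 0 = 0. So H_2 ≅ 0.

H_0 = Z,  H_1 = Z/2,  H_2 = 0.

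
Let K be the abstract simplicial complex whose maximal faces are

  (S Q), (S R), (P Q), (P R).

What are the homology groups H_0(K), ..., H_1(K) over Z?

Take the total order P < Q < R < S on the vertex set. Then K (dimension 1) consists of the simplices:

  0-simplices (4): P, Q, R, S
  1-simplices (4): PQ, PR, QS, RS

giving chain groups C_0 ≅ Z^4, C_1 ≅ Z^4.

∂_1: C_1 → C_0 sends each edge [p,q] (with p < q) to q − p.
The 4×4 boundary matrix has rank 3 and Smith normal form diag(1,1,1).

Now H_k = ker ∂_k / im ∂_{k+1}, so:

  H_0: rank C_0 − rank ∂_1 = 4 − 3 = 1, and the invariant factors of ∂_1 are all 1, so H_0 ≅ Z.
  H_1: rank ker ∂_1 − rank ∂_2 = (4 − 3) − 0 = 1, and there is no ∂_2, so H_1 ≅ Z.

H_0 = Z,  H_1 = Z.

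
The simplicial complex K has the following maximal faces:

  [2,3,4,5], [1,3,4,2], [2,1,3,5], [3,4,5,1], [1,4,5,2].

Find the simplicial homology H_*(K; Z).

Take the total order 1 < 2 < 3 < 4 < 5 on the vertex set. Then K (dimension 3) consists of the simplices:

  0-simplices (5): [1], [2], [3], [4], [5]
  1-simplices (10): [1,2], [1,3], [1,4], [1,5], [2,3], [2,4], [2,5], [3,4], [3,5], [4,5]
  2-simplices (10): [1,2,3], [1,2,4], [1,2,5], [1,3,4], [1,3,5], [1,4,5], [2,3,4], [2,3,5], [2,4,5], [3,4,5]
  3-simplices (5): [1,2,3,4], [1,2,3,5], [1,2,4,5], [1,3,4,5], [2,3,4,5]

Hence C_0 ≅ Z^5, C_1 ≅ Z^10, C_2 ≅ Z^10, C_3 ≅ Z^5.

The boundary map ∂_1: C_1 → C_0 is given by ∂[p,q] = [q] − [p]. For instance
  ∂[1,3] = [3] − [1].
The 5×10 boundary matrix has rank 4 and Smith normal form diag(1,1,1,1).

Boundary ∂_2: C_2 → C_1 maps a triangle to the signed sum of its edges. For instance
  ∂[1,2,3] = [2,3] − [1,3] + [1,2],
  ∂[1,3,5] = [3,5] − [1,5] + [1,3].
This gives a 10×10 integer matrix of rank 6; reducing to Smith normal form yields diagonal entries (1,1,1,1,1,1).

∂_3: C_3 → C_2 sends each 3-simplex σ to the alternating sum Σ_i (−1)^i (σ with its i-th vertex removed). For instance
  ∂[1,3,4,5] = [3,4,5] − [1,4,5] + [1,3,5] − [1,3,4],
  ∂[1,2,4,5] = [2,4,5] − [1,4,5] + [1,2,5] − [1,2,4].
The resulting 10×5 matrix has rank 4, and its Smith normal form has invariant factors (1,1,1,1).

Now H_k = ker ∂_k / im ∂_{k+1}, so:

  H_0: rank C_0 − rank ∂_1 = 5 − 4 = 1, and the invariant factors of ∂_1 are all 1, so H_0 ≅ Z.
  H_1: rank ker ∂_1 − rank ∂_2 = (10 − 4) − 6 = 0, and the invariant factors of ∂_2 are all 1, so H_1 ≅ 0.
  H_2: rank ker ∂_2 − rank ∂_3 = (10 − 6) − 4 = 0, and the invariant factors of ∂_3 are all 1, so H_2 ≅ 0.
  H_3: rank ker ∂_3 − rank ∂_4 = (5 − 4) − 0 = 1, and there is no ∂_4, so H_3 ≅ Z.

(K is a triangulation of the 3-sphere S^3.)

H_0 = Z,  H_1 = 0,  H_2 = 0,  H_3 = Z.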